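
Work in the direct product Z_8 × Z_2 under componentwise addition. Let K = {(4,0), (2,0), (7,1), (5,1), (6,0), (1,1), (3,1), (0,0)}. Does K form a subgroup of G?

|K| = 8 divides |G| = 16, consistent with Lagrange.
K contains the identity, every element's inverse is in K, and K is closed under +: it is a subgroup.
In fact K = ⟨(7,1)⟩.

Yes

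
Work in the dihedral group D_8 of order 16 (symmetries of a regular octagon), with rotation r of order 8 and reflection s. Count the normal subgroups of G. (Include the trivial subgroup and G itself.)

7

G has 19 subgroups. Checking conjugation-invariance by order — order 1: 1/1 normal; order 2: 1/9 normal; order 4: 1/5 normal; order 8: 3/3 normal; order 16: 1/1 normal.
Total normal subgroups: 7.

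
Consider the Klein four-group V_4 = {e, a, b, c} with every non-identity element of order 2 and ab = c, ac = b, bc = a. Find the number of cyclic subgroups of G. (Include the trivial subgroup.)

4

A cyclic subgroup of order d is generated by each of its φ(d) elements of order d, so the cyclic subgroups of order d number (#elements of order d)/φ(d).
Cyclic subgroups by order — order 1: 1; order 2: 3.
Total: 4.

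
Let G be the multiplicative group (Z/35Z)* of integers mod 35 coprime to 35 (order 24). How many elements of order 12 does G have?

8

The elements of order 12 are: 2, 3, 12, 17, 18, 23, 32, 33.
That's 8.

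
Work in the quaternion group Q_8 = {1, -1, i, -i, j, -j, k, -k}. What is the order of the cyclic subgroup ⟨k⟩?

4

Computing powers of k: the smallest k with (k)^k = e is k = 4.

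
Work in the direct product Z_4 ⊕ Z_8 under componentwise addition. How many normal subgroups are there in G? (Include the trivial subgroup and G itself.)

22

G is abelian, so every subgroup is normal.
G has 22 subgroups in total, hence 22 normal subgroups.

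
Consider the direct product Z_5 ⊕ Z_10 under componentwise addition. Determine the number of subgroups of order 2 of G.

1

|G| = 50 and 2 | 50, so subgroups of order 2 are possible by Lagrange.
The subgroups of order 2 are: {(0,0), (0,5)}.
So G has 1 subgroup of order 2.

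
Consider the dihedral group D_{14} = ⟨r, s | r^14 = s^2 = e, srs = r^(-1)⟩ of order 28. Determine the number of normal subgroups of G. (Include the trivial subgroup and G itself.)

G has 28 subgroups. Checking conjugation-invariance by order — order 1: 1/1 normal; order 2: 1/15 normal; order 4: 0/7 normal; order 7: 1/1 normal; order 14: 3/3 normal; order 28: 1/1 normal.
Total normal subgroups: 7.

7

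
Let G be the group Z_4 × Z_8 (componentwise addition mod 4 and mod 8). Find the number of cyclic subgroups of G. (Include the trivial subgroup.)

A cyclic subgroup of order d is generated by each of its φ(d) elements of order d, so the cyclic subgroups of order d number (#elements of order d)/φ(d).
Cyclic subgroups by order — order 1: 1; order 2: 3; order 4: 6; order 8: 4.
Total: 14.

14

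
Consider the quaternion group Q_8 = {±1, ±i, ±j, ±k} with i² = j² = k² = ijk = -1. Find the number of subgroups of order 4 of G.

3

|G| = 8 and 4 | 8, so subgroups of order 4 are possible by Lagrange.
The subgroups of order 4 are: {1, -1, i, -i}; {1, -1, j, -j}; {1, -1, k, -k}.
So G has 3 subgroups of order 4.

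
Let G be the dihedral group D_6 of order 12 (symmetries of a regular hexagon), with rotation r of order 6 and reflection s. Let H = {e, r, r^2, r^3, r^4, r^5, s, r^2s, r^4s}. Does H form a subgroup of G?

|H| = 9 does not divide |G| = 12, so by Lagrange H is not a subgroup.

No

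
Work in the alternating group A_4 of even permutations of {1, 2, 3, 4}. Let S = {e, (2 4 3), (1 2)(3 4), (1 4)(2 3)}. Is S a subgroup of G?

No

(2 4 3) ∈ S but its inverse (2 3 4) ∉ S, so S is not a subgroup.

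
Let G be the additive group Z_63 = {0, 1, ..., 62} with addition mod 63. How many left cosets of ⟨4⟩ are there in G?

1

|⟨4⟩| = 63 and |G| = 63.
By Lagrange, [G : H] = |G|/|H| = 63/63 = 1.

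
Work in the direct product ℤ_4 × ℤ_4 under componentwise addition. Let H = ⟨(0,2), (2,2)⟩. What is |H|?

|⟨(0,2)⟩| = 2 and |⟨(2,2)⟩| = 2, so |H| is a multiple of lcm(2, 2) = 2 and divides |G| = 16.
Closing under the operation: H = {(0,0), (0,2), (2,0), (2,2)}, so |H| = 4.

4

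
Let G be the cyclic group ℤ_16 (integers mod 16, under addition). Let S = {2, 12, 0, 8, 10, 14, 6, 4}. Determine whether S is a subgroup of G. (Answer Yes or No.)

|S| = 8 divides |G| = 16, consistent with Lagrange.
S contains the identity, every element's inverse is in S, and S is closed under +: it is a subgroup.
In fact S = ⟨2⟩.

Yes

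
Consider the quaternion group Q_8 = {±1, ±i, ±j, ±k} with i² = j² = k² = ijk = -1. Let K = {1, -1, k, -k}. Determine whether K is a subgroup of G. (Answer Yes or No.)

|K| = 4 divides |G| = 8, consistent with Lagrange.
K contains the identity, every element's inverse is in K, and K is closed under ·: it is a subgroup.
In fact K = ⟨-k⟩.

Yes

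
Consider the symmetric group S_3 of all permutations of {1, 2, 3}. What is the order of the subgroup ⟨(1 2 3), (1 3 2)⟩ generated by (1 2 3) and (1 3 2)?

3

|⟨(1 2 3)⟩| = 3 and |⟨(1 3 2)⟩| = 3, so |H| is a multiple of lcm(3, 3) = 3 and divides |G| = 6.
Closing under the operation: H = {e, (1 2 3), (1 3 2)}, so |H| = 3.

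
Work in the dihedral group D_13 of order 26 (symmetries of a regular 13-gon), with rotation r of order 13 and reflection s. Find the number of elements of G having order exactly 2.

13

Enumerating element orders in G gives 13 elements of order 2.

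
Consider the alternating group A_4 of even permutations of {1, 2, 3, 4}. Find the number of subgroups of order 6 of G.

0

|G| = 12 and 6 | 12, so subgroups of order 6 are possible by Lagrange.
Checking all subgroups of G, none has order 6.
So G has 0 subgroups of order 6.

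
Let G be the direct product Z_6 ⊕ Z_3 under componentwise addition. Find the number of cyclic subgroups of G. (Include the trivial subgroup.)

Group the elements of G by the cyclic subgroup they generate; each cyclic subgroup of order d accounts for φ(d) elements.
Cyclic subgroups by order — order 1: 1; order 2: 1; order 3: 4; order 6: 4.
Total: 10.

10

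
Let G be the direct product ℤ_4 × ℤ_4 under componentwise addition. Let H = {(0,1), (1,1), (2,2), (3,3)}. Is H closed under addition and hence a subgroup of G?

The identity (0,0) ∉ H, so H is not a subgroup.

No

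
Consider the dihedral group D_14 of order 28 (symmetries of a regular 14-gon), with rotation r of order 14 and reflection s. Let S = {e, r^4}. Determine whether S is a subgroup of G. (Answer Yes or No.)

No

r^4 ∈ S but its inverse r^10 ∉ S, so S is not a subgroup.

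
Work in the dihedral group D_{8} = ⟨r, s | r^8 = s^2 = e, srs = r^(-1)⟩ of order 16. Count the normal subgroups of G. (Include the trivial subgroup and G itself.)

G has 19 subgroups. Checking conjugation-invariance by order — order 1: 1/1 normal; order 2: 1/9 normal; order 4: 1/5 normal; order 8: 3/3 normal; order 16: 1/1 normal.
Total normal subgroups: 7.

7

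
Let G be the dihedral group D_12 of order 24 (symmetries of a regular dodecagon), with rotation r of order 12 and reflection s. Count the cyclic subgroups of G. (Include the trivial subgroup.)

Group the elements of G by the cyclic subgroup they generate; each cyclic subgroup of order d accounts for φ(d) elements.
Cyclic subgroups by order — order 1: 1; order 2: 13; order 3: 1; order 4: 1; order 6: 1; order 12: 1.
Total: 18.

18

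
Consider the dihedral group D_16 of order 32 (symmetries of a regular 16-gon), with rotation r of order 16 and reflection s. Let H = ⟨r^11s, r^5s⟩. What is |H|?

16

|⟨r^11s⟩| = 2 and |⟨r^5s⟩| = 2, so |H| is a multiple of lcm(2, 2) = 2 and divides |G| = 32.
Closing under the operation: H = {e, r^2, r^4, r^6, r^8, r^10, r^12, r^14, rs, r^3s, r^5s, r^7s, r^9s, r^11s, r^13s, r^15s}, so |H| = 16.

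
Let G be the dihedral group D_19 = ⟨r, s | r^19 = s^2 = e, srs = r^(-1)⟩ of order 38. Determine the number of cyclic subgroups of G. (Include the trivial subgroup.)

21

Group the elements of G by the cyclic subgroup they generate; each cyclic subgroup of order d accounts for φ(d) elements.
Cyclic subgroups by order — order 1: 1; order 2: 19; order 19: 1.
Total: 21.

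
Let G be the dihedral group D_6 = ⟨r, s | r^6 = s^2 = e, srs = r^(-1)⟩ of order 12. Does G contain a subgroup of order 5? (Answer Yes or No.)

5 does not divide |G| = 12, so by Lagrange no subgroup of order 5 exists.

No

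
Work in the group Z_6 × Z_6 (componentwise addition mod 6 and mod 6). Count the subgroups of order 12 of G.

4

|G| = 36 and 12 | 36, so subgroups of order 12 are possible by Lagrange.
The subgroups of order 12 are: {(0,0), (0,1), (0,2), (0,3), (0,4), (0,5), (3,0), (3,1), (3,2), (3,3), (3,4), (3,5)}; {(0,0), (0,3), (1,0), (1,3), (2,0), (2,3), (3,0), (3,3), (4,0), (4,3), (5,0), (5,3)}; {(0,0), (0,3), (1,1), (1,4), (2,2), (2,5), (3,0), (3,3), (4,1), (4,4), (5,2), (5,5)}; {(0,0), (0,3), (1,2), (1,5), (2,1), (2,4), (3,0), (3,3), (4,2), (4,5), (5,1), (5,4)}.
So G has 4 subgroups of order 12.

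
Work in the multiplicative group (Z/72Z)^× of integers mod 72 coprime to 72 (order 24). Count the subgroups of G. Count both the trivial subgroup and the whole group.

32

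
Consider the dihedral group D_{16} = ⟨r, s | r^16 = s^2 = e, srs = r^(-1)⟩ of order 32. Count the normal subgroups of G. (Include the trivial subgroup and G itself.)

8

G has 36 subgroups. Checking conjugation-invariance by order — order 1: 1/1 normal; order 2: 1/17 normal; order 4: 1/9 normal; order 8: 1/5 normal; order 16: 3/3 normal; order 32: 1/1 normal.
Total normal subgroups: 8.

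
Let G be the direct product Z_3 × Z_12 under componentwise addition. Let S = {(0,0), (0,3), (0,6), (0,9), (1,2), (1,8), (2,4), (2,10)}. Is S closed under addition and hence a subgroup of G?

No

|S| = 8 does not divide |G| = 36, so by Lagrange S is not a subgroup.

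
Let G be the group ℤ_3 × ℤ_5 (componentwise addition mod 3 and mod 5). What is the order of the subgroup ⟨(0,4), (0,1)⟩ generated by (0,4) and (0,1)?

|⟨(0,4)⟩| = 5 and |⟨(0,1)⟩| = 5, so |H| is a multiple of lcm(5, 5) = 5 and divides |G| = 15.
Closing under the operation: H = {(0,0), (0,1), (0,2), (0,3), (0,4)}, so |H| = 5.

5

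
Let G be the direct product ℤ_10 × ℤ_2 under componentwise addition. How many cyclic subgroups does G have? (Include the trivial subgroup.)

8

Group the elements of G by the cyclic subgroup they generate; each cyclic subgroup of order d accounts for φ(d) elements.
Cyclic subgroups by order — order 1: 1; order 2: 3; order 5: 1; order 10: 3.
Total: 8.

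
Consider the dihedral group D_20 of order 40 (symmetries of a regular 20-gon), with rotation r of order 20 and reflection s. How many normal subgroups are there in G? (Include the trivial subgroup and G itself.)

G has 48 subgroups. Checking conjugation-invariance by order — order 1: 1/1 normal; order 2: 1/21 normal; order 4: 1/11 normal; order 5: 1/1 normal; order 8: 0/5 normal; order 10: 1/5 normal; order 20: 3/3 normal; order 40: 1/1 normal.
Total normal subgroups: 9.

9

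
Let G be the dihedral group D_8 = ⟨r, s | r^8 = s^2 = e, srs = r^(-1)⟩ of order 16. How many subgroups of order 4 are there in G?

5

|G| = 16 and 4 | 16, so subgroups of order 4 are possible by Lagrange.
The subgroups of order 4 are: {e, r^2, r^4, r^6}; {e, r^4, r^2s, r^6s}; {e, r^4, r^3s, r^7s}; {e, r^4, s, r^4s}; … (5 in all).
So G has 5 subgroups of order 4.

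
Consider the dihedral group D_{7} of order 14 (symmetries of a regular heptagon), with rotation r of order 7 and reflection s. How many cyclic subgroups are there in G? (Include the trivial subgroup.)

9

Each element a generates a cyclic subgroup ⟨a⟩; distinct elements may generate the same one (a cyclic group of order d has φ(d) generators).
Cyclic subgroups by order — order 1: 1; order 2: 7; order 7: 1.
Total: 9.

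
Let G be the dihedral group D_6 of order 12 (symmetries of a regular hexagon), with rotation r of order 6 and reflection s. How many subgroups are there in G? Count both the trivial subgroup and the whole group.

16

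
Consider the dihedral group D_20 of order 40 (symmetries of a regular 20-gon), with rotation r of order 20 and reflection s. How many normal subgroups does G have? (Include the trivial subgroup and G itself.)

9

G has 48 subgroups. Checking conjugation-invariance by order — order 1: 1/1 normal; order 2: 1/21 normal; order 4: 1/11 normal; order 5: 1/1 normal; order 8: 0/5 normal; order 10: 1/5 normal; order 20: 3/3 normal; order 40: 1/1 normal.
Total normal subgroups: 9.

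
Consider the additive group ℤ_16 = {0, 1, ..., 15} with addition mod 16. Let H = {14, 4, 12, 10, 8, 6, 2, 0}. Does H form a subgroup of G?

Yes

|H| = 8 divides |G| = 16, consistent with Lagrange.
H contains the identity, every element's inverse is in H, and H is closed under +: it is a subgroup.
In fact H = ⟨2⟩.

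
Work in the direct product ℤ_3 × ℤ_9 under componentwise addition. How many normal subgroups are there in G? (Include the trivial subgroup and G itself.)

10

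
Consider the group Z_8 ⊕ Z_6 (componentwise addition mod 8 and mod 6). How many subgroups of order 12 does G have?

|G| = 48 and 12 | 48, so subgroups of order 12 are possible by Lagrange.
The subgroups of order 12 are: {(0,0), (0,1), (0,2), (0,3), (0,4), (0,5), (4,0), (4,1), (4,2), (4,3), (4,4), (4,5)}; {(0,0), (0,2), (0,4), (2,0), (2,2), (2,4), (4,0), (4,2), (4,4), (6,0), (6,2), (6,4)}; {(0,0), (0,2), (0,4), (2,1), (2,3), (2,5), (4,0), (4,2), (4,4), (6,1), (6,3), (6,5)}.
So G has 3 subgroups of order 12.

3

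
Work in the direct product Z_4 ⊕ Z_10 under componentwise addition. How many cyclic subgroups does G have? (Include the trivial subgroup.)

12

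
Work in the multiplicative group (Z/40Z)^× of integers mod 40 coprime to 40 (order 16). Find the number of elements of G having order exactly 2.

7

The elements of order 2 are: 9, 11, 19, 21, 29, 31, 39.
That's 7.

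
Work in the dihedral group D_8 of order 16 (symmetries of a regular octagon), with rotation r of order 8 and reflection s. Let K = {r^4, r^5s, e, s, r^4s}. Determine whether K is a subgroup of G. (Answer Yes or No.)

|K| = 5 does not divide |G| = 16, so by Lagrange K is not a subgroup.

No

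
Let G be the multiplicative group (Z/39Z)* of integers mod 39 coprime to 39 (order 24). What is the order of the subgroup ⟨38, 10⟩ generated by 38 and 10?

|⟨38⟩| = 2 and |⟨10⟩| = 6, so |H| is a multiple of lcm(2, 6) = 6 and divides |G| = 24.
Closing under the operation: H = {1, 4, 10, 14, 16, 17, 22, 23, 25, 29, 35, 38}, so |H| = 12.

12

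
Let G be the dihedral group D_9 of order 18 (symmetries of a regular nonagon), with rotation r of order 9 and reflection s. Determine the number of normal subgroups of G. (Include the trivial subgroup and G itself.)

G has 16 subgroups. Checking conjugation-invariance by order — order 1: 1/1 normal; order 2: 0/9 normal; order 3: 1/1 normal; order 6: 0/3 normal; order 9: 1/1 normal; order 18: 1/1 normal.
Total normal subgroups: 4.

4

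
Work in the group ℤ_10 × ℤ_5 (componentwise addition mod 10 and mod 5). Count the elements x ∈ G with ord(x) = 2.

An element (a,b) has order lcm(ord(a), ord(b)); count pairs with lcm equal to 2.
Enumerating gives 1 such elements.

1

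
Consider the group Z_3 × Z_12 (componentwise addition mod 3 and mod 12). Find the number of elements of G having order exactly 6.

8

An element (a,b) has order lcm(ord(a), ord(b)); count pairs with lcm equal to 6.
Enumerating gives 8 such elements.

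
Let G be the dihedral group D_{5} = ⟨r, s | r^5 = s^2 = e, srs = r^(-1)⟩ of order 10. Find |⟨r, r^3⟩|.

5

|⟨r⟩| = 5 and |⟨r^3⟩| = 5, so |H| is a multiple of lcm(5, 5) = 5 and divides |G| = 10.
Closing under the operation: H = {e, r, r^2, r^3, r^4}, so |H| = 5.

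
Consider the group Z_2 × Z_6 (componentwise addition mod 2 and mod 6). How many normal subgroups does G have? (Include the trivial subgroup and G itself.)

10

G is abelian, so every subgroup is normal.
G has 10 subgroups in total, hence 10 normal subgroups.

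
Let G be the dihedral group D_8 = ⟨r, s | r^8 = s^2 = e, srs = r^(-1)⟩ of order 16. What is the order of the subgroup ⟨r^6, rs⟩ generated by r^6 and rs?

8

|⟨r^6⟩| = 4 and |⟨rs⟩| = 2, so |H| is a multiple of lcm(4, 2) = 4 and divides |G| = 16.
Closing under the operation: H = {e, r^2, r^4, r^6, rs, r^3s, r^5s, r^7s}, so |H| = 8.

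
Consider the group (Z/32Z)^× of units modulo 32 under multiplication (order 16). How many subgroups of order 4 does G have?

|G| = 16 and 4 | 16, so subgroups of order 4 are possible by Lagrange.
The subgroups of order 4 are: {1, 15, 17, 31}; {1, 7, 17, 23}; {1, 9, 17, 25}.
So G has 3 subgroups of order 4.

3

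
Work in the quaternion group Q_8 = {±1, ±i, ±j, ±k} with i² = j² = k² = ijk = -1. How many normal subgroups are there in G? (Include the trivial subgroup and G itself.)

6

G has 6 subgroups. Checking conjugation-invariance by order — order 1: 1/1 normal; order 2: 1/1 normal; order 4: 3/3 normal; order 8: 1/1 normal.
Total normal subgroups: 6.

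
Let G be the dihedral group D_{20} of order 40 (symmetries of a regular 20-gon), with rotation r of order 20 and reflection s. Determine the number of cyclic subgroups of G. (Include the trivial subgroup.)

26

Group the elements of G by the cyclic subgroup they generate; each cyclic subgroup of order d accounts for φ(d) elements.
Cyclic subgroups by order — order 1: 1; order 2: 21; order 4: 1; order 5: 1; order 10: 1; order 20: 1.
Total: 26.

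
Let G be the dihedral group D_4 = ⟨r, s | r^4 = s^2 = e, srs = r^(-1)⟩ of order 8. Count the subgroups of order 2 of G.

|G| = 8 and 2 | 8, so subgroups of order 2 are possible by Lagrange.
The subgroups of order 2 are: {e, r^2}; {e, r^2s}; {e, r^3s}; {e, rs}; … (5 in all).
So G has 5 subgroups of order 2.

5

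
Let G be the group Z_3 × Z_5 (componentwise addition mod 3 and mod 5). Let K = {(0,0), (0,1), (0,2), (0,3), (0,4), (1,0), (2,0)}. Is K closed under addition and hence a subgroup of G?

|K| = 7 does not divide |G| = 15, so by Lagrange K is not a subgroup.

No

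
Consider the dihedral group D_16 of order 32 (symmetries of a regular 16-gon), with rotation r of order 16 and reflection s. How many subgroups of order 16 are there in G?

3

|G| = 32 and 16 | 32, so subgroups of order 16 are possible by Lagrange.
The subgroups of order 16 are: {e, r, r^2, r^3, r^4, r^5, r^6, r^7, r^8, r^9, r^10, r^11, r^12, r^13, r^14, r^15}; {e, r^2, r^4, r^6, r^8, r^10, r^12, r^14, s, r^2s, r^4s, r^6s, r^8s, r^10s, r^12s, r^14s}; {e, r^2, r^4, r^6, r^8, r^10, r^12, r^14, rs, r^3s, r^5s, r^7s, r^9s, r^11s, r^13s, r^15s}.
So G has 3 subgroups of order 16.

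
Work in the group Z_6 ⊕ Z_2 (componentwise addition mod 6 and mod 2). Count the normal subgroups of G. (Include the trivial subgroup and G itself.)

G is abelian, so every subgroup is normal.
G has 10 subgroups in total, hence 10 normal subgroups.

10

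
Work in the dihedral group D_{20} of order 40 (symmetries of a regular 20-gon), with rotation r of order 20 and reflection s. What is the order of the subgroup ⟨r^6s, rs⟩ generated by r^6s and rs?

8

|⟨r^6s⟩| = 2 and |⟨rs⟩| = 2, so |H| is a multiple of lcm(2, 2) = 2 and divides |G| = 40.
Closing under the operation: H = {e, r^5, r^10, r^15, rs, r^6s, r^11s, r^16s}, so |H| = 8.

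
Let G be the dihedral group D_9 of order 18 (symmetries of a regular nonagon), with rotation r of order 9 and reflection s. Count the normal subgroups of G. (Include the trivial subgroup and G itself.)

G has 16 subgroups. Checking conjugation-invariance by order — order 1: 1/1 normal; order 2: 0/9 normal; order 3: 1/1 normal; order 6: 0/3 normal; order 9: 1/1 normal; order 18: 1/1 normal.
Total normal subgroups: 4.

4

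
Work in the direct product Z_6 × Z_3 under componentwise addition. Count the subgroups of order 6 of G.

|G| = 18 and 6 | 18, so subgroups of order 6 are possible by Lagrange.
The subgroups of order 6 are: {(0,0), (0,1), (0,2), (3,0), (3,1), (3,2)}; {(0,0), (1,0), (2,0), (3,0), (4,0), (5,0)}; {(0,0), (1,1), (2,2), (3,0), (4,1), (5,2)}; {(0,0), (1,2), (2,1), (3,0), (4,2), (5,1)}.
So G has 4 subgroups of order 6.

4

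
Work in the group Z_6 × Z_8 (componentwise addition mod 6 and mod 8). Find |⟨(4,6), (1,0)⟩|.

24

|⟨(4,6)⟩| = 12 and |⟨(1,0)⟩| = 6, so |H| is a multiple of lcm(12, 6) = 12 and divides |G| = 48.
Closing under the operation: H = {(0,0), (0,2), (0,4), (0,6), (1,0), (1,2), (1,4), (1,6), (2,0), (2,2), (2,4), (2,6), (3,0), (3,2), (3,4), (3,6), (4,0), (4,2), (4,4), (4,6), (5,0), (5,2), (5,4), (5,6)}, so |H| = 24.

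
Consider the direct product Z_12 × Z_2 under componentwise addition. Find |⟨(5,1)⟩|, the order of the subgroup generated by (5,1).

12

The order of (5,1) in Z_12 × Z_2 is lcm(ord(5) in Z_12, ord(1) in Z_2).
ord(5) = 12 and ord(1) = 2, so |⟨(5,1)⟩| = lcm(12, 2) = 12.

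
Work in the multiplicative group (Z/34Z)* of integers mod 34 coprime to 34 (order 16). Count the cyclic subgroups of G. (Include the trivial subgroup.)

5

A cyclic subgroup of order d is generated by each of its φ(d) elements of order d, so the cyclic subgroups of order d number (#elements of order d)/φ(d).
Cyclic subgroups by order — order 1: 1; order 2: 1; order 4: 1; order 8: 1; order 16: 1.
Total: 5.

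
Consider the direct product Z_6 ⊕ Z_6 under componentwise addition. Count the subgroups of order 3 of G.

4

|G| = 36 and 3 | 36, so subgroups of order 3 are possible by Lagrange.
The subgroups of order 3 are: {(0,0), (0,2), (0,4)}; {(0,0), (2,0), (4,0)}; {(0,0), (2,2), (4,4)}; {(0,0), (2,4), (4,2)}.
So G has 4 subgroups of order 3.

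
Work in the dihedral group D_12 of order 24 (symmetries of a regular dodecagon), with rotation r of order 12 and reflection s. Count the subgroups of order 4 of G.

|G| = 24 and 4 | 24, so subgroups of order 4 are possible by Lagrange.
The subgroups of order 4 are: {e, r^6, r^4s, r^10s}; {e, r^6, r^5s, r^11s}; {e, r^6, r^2s, r^8s}; {e, r^3, r^6, r^9}; … (7 in all).
So G has 7 subgroups of order 4.

7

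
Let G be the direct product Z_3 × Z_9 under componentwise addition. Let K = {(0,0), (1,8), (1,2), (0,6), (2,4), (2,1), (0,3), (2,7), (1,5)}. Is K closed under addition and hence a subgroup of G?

|K| = 9 divides |G| = 27, consistent with Lagrange.
K contains the identity, every element's inverse is in K, and K is closed under +: it is a subgroup.
In fact K = ⟨(2,4)⟩.

Yes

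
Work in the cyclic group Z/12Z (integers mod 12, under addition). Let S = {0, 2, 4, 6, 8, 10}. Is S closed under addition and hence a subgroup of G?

|S| = 6 divides |G| = 12, consistent with Lagrange.
S contains the identity, every element's inverse is in S, and S is closed under +: it is a subgroup.
In fact S = ⟨2⟩.

Yes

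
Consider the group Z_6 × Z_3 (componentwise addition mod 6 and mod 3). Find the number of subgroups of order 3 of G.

|G| = 18 and 3 | 18, so subgroups of order 3 are possible by Lagrange.
The subgroups of order 3 are: {(0,0), (0,1), (0,2)}; {(0,0), (2,0), (4,0)}; {(0,0), (2,1), (4,2)}; {(0,0), (2,2), (4,1)}.
So G has 4 subgroups of order 3.

4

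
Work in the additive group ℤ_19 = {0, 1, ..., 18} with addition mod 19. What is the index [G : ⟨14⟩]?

1

|⟨14⟩| = 19 and |G| = 19.
By Lagrange, [G : H] = |G|/|H| = 19/19 = 1.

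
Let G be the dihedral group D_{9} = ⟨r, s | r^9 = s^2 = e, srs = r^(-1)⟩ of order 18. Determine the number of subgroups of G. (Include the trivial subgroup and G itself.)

16

|G| = 18, so by Lagrange every subgroup order divides 18. Divisors: 1, 2, 3, 6, 9, 18.
Subgroups by order — order 1: 1; order 2: 9; order 3: 1; order 6: 3; order 9: 1; order 18: 1.
Total: 1 + 9 + 1 + 3 + 1 + 1 = 16.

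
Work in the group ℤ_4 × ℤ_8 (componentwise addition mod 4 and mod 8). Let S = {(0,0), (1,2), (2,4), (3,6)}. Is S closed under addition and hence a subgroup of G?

Yes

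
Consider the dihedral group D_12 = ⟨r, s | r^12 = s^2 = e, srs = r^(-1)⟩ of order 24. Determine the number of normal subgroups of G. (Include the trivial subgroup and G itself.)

G has 34 subgroups. Checking conjugation-invariance by order — order 1: 1/1 normal; order 2: 1/13 normal; order 3: 1/1 normal; order 4: 1/7 normal; order 6: 1/5 normal; order 8: 0/3 normal; order 12: 3/3 normal; order 24: 1/1 normal.
Total normal subgroups: 9.

9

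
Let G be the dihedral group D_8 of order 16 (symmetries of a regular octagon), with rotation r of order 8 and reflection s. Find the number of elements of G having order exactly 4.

The elements of order 4 are: r^2, r^6.
That's 2.

2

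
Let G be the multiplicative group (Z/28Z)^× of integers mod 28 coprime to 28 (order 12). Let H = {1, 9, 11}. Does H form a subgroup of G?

11 ∈ H but its inverse 23 ∉ H, so H is not a subgroup.

No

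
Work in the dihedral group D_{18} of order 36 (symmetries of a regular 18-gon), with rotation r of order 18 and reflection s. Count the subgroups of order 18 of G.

|G| = 36 and 18 | 36, so subgroups of order 18 are possible by Lagrange.
The subgroups of order 18 are: {e, r, r^2, r^3, r^4, r^5, r^6, r^7, r^8, r^9, r^10, r^11, r^12, r^13, r^14, r^15, r^16, r^17}; {e, r^2, r^4, r^6, r^8, r^10, r^12, r^14, r^16, s, r^2s, r^4s, r^6s, r^8s, r^10s, r^12s, r^14s, r^16s}; {e, r^2, r^4, r^6, r^8, r^10, r^12, r^14, r^16, rs, r^3s, r^5s, r^7s, r^9s, r^11s, r^13s, r^15s, r^17s}.
So G has 3 subgroups of order 18.

3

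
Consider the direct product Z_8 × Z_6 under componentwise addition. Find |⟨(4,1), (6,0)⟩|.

|⟨(4,1)⟩| = 6 and |⟨(6,0)⟩| = 4, so |H| is a multiple of lcm(6, 4) = 12 and divides |G| = 48.
Closing under the operation: H = {(0,0), (0,1), (0,2), (0,3), (0,4), (0,5), (2,0), (2,1), (2,2), (2,3), (2,4), (2,5), (4,0), (4,1), (4,2), (4,3), (4,4), (4,5), (6,0), (6,1), (6,2), (6,3), (6,4), (6,5)}, so |H| = 24.

24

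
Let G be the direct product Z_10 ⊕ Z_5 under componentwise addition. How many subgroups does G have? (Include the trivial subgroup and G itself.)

|G| = 50, so by Lagrange every subgroup order divides 50. Divisors: 1, 2, 5, 10, 25, 50.
Subgroups by order — order 1: 1; order 2: 1; order 5: 6; order 10: 6; order 25: 1; order 50: 1.
Total: 1 + 1 + 6 + 6 + 1 + 1 = 16.

16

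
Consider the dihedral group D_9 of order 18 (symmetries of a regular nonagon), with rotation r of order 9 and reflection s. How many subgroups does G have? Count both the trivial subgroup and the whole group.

|G| = 18, so by Lagrange every subgroup order divides 18. Divisors: 1, 2, 3, 6, 9, 18.
Subgroups by order — order 1: 1; order 2: 9; order 3: 1; order 6: 3; order 9: 1; order 18: 1.
Total: 1 + 9 + 1 + 3 + 1 + 1 = 16.

16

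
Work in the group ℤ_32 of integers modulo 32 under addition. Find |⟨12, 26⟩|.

|⟨12⟩| = 8 and |⟨26⟩| = 16, so |H| is a multiple of lcm(8, 16) = 16 and divides |G| = 32.
Closing under the operation: H = {0, 2, 4, 6, 8, 10, 12, 14, 16, 18, 20, 22, 24, 26, 28, 30}, so |H| = 16.

16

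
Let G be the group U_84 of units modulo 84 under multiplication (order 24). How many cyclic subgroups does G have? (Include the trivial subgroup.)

Group the elements of G by the cyclic subgroup they generate; each cyclic subgroup of order d accounts for φ(d) elements.
Cyclic subgroups by order — order 1: 1; order 2: 7; order 3: 1; order 6: 7.
Total: 16.

16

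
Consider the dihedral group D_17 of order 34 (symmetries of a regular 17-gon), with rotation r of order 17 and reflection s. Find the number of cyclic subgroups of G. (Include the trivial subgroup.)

Each element a generates a cyclic subgroup ⟨a⟩; distinct elements may generate the same one (a cyclic group of order d has φ(d) generators).
Cyclic subgroups by order — order 1: 1; order 2: 17; order 17: 1.
Total: 19.

19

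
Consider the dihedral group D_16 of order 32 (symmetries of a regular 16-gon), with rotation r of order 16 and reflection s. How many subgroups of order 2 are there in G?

|G| = 32 and 2 | 32, so subgroups of order 2 are possible by Lagrange.
The subgroups of order 2 are: {e, r^10s}; {e, r^11s}; {e, r^12s}; {e, r^13s}; … (17 in all).
So G has 17 subgroups of order 2.

17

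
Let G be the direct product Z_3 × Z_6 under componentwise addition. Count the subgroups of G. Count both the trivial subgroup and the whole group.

12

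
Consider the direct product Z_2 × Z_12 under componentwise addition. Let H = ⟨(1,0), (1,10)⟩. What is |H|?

12

|⟨(1,0)⟩| = 2 and |⟨(1,10)⟩| = 6, so |H| is a multiple of lcm(2, 6) = 6 and divides |G| = 24.
Closing under the operation: H = {(0,0), (0,2), (0,4), (0,6), (0,8), (0,10), (1,0), (1,2), (1,4), (1,6), (1,8), (1,10)}, so |H| = 12.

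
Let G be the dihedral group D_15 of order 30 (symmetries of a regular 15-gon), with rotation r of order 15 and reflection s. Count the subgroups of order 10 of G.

|G| = 30 and 10 | 30, so subgroups of order 10 are possible by Lagrange.
The subgroups of order 10 are: {e, r^3, r^6, r^9, r^12, rs, r^4s, r^7s, r^10s, r^13s}; {e, r^3, r^6, r^9, r^12, r^2s, r^5s, r^8s, r^11s, r^14s}; {e, r^3, r^6, r^9, r^12, s, r^3s, r^6s, r^9s, r^12s}.
So G has 3 subgroups of order 10.

3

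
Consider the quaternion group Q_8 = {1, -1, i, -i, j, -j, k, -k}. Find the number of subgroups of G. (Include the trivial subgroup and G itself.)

6

|G| = 8, so by Lagrange every subgroup order divides 8. Divisors: 1, 2, 4, 8.
Subgroups by order — order 1: 1; order 2: 1; order 4: 3; order 8: 1.
Total: 1 + 1 + 3 + 1 = 6.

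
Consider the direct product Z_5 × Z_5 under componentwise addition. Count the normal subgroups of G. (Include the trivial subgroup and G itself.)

8

G is abelian, so every subgroup is normal.
G has 8 subgroups in total, hence 8 normal subgroups.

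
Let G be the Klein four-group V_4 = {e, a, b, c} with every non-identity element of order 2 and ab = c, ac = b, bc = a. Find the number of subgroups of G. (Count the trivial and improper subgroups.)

|G| = 4, so by Lagrange every subgroup order divides 4. Divisors: 1, 2, 4.
Subgroups by order — order 1: 1; order 2: 3; order 4: 1.
Total: 1 + 3 + 1 = 5.

5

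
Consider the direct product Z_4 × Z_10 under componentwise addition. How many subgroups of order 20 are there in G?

3

|G| = 40 and 20 | 40, so subgroups of order 20 are possible by Lagrange.
The subgroups of order 20 are: {(0,0), (0,1), (0,2), (0,3), (0,4), (0,5), (0,6), (0,7), (0,8), (0,9), (2,0), (2,1), (2,2), (2,3), (2,4), (2,5), (2,6), (2,7), (2,8), (2,9)}; {(0,0), (0,2), (0,4), (0,6), (0,8), (1,0), (1,2), (1,4), (1,6), (1,8), (2,0), (2,2), (2,4), (2,6), (2,8), (3,0), (3,2), (3,4), (3,6), (3,8)}; {(0,0), (0,2), (0,4), (0,6), (0,8), (1,1), (1,3), (1,5), (1,7), (1,9), (2,0), (2,2), (2,4), (2,6), (2,8), (3,1), (3,3), (3,5), (3,7), (3,9)}.
So G has 3 subgroups of order 20.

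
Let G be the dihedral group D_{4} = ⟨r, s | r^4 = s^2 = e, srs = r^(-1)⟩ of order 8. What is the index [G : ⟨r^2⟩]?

|⟨r^2⟩| = 2 and |G| = 8.
By Lagrange, [G : H] = |G|/|H| = 8/2 = 4.

4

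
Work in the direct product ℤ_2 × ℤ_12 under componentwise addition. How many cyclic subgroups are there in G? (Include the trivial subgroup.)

12

Each element a generates a cyclic subgroup ⟨a⟩; distinct elements may generate the same one (a cyclic group of order d has φ(d) generators).
Cyclic subgroups by order — order 1: 1; order 2: 3; order 3: 1; order 4: 2; order 6: 3; order 12: 2.
Total: 12.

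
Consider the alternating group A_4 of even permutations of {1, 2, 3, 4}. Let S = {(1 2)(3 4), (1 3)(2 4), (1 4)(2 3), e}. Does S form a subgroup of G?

|S| = 4 divides |G| = 12, consistent with Lagrange.
S contains the identity, every element's inverse is in S, and S is closed under ∘: it is a subgroup.

Yes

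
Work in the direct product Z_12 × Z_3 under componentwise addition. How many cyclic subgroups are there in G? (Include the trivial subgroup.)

Each element a generates a cyclic subgroup ⟨a⟩; distinct elements may generate the same one (a cyclic group of order d has φ(d) generators).
Cyclic subgroups by order — order 1: 1; order 2: 1; order 3: 4; order 4: 1; order 6: 4; order 12: 4.
Total: 15.

15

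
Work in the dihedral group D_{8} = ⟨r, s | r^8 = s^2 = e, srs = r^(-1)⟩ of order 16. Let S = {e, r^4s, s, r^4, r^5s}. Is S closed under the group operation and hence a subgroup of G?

|S| = 5 does not divide |G| = 16, so by Lagrange S is not a subgroup.

No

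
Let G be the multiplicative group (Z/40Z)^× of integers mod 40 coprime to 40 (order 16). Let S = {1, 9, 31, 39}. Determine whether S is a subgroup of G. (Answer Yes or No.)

Yes

|S| = 4 divides |G| = 16, consistent with Lagrange.
S contains the identity, every element's inverse is in S, and S is closed under ·: it is a subgroup.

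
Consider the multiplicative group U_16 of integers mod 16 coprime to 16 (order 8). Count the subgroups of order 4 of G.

|G| = 8 and 4 | 8, so subgroups of order 4 are possible by Lagrange.
The subgroups of order 4 are: {1, 3, 9, 11}; {1, 5, 9, 13}; {1, 7, 9, 15}.
So G has 3 subgroups of order 4.

3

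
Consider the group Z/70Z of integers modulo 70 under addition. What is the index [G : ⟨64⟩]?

2

|⟨64⟩| = 35 and |G| = 70.
By Lagrange, [G : H] = |G|/|H| = 70/35 = 2.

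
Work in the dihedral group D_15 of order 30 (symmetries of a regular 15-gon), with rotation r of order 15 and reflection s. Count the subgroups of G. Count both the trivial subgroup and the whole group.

|G| = 30, so by Lagrange every subgroup order divides 30. Divisors: 1, 2, 3, 5, 6, 10, 15, 30.
Subgroups by order — order 1: 1; order 2: 15; order 3: 1; order 5: 1; order 6: 5; order 10: 3; order 15: 1; order 30: 1.
Total: 1 + 15 + 1 + 1 + 5 + 3 + 1 + 1 = 28.

28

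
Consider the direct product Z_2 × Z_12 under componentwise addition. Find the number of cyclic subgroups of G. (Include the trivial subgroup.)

12

Group the elements of G by the cyclic subgroup they generate; each cyclic subgroup of order d accounts for φ(d) elements.
Cyclic subgroups by order — order 1: 1; order 2: 3; order 3: 1; order 4: 2; order 6: 3; order 12: 2.
Total: 12.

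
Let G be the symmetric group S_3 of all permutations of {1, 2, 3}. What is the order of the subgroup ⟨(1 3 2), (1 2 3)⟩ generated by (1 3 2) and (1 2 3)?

3

|⟨(1 3 2)⟩| = 3 and |⟨(1 2 3)⟩| = 3, so |H| is a multiple of lcm(3, 3) = 3 and divides |G| = 6.
Closing under the operation: H = {e, (1 2 3), (1 3 2)}, so |H| = 3.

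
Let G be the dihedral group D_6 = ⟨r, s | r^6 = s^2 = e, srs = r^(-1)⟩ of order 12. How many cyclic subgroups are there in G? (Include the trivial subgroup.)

10

Group the elements of G by the cyclic subgroup they generate; each cyclic subgroup of order d accounts for φ(d) elements.
Cyclic subgroups by order — order 1: 1; order 2: 7; order 3: 1; order 6: 1.
Total: 10.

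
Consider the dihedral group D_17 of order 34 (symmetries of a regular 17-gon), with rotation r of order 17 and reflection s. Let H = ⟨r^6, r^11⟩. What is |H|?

|⟨r^6⟩| = 17 and |⟨r^11⟩| = 17, so |H| is a multiple of lcm(17, 17) = 17 and divides |G| = 34.
Closing under the operation: H = {e, r, r^2, r^3, r^4, r^5, r^6, r^7, r^8, r^9, r^10, r^11, r^12, r^13, r^14, r^15, r^16}, so |H| = 17.

17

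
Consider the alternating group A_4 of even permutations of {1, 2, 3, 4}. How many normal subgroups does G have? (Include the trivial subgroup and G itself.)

G has 10 subgroups. Checking conjugation-invariance by order — order 1: 1/1 normal; order 2: 0/3 normal; order 3: 0/4 normal; order 4: 1/1 normal; order 12: 1/1 normal.
Total normal subgroups: 3.

3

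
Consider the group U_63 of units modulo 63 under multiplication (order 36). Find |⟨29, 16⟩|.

|⟨29⟩| = 6 and |⟨16⟩| = 3, so |H| is a multiple of lcm(6, 3) = 6 and divides |G| = 36.
Closing under the operation: H = {1, 2, 4, 8, 11, 16, 22, 23, 25, 29, 32, 37, 43, 44, 46, 50, 53, 58}, so |H| = 18.

18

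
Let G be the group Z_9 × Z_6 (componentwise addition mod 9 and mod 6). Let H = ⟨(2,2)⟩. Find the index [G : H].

|⟨(2,2)⟩| = 9 and |G| = 54.
By Lagrange, [G : H] = |G|/|H| = 54/9 = 6.

6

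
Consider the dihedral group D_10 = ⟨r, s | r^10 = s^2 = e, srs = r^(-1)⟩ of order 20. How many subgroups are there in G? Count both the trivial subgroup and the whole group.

22

|G| = 20, so by Lagrange every subgroup order divides 20. Divisors: 1, 2, 4, 5, 10, 20.
Subgroups by order — order 1: 1; order 2: 11; order 4: 5; order 5: 1; order 10: 3; order 20: 1.
Total: 1 + 11 + 5 + 1 + 3 + 1 = 22.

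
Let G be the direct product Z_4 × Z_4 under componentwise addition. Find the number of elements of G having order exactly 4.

An element (a,b) has order lcm(ord(a), ord(b)); count pairs with lcm equal to 4.
Enumerating gives 12 such elements.

12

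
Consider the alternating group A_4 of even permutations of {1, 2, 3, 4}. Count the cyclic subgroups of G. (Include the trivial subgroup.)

A cyclic subgroup of order d is generated by each of its φ(d) elements of order d, so the cyclic subgroups of order d number (#elements of order d)/φ(d).
Cyclic subgroups by order — order 1: 1; order 2: 3; order 3: 4.
Total: 8.

8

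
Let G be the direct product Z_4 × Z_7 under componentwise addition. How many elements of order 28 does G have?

12

An element (a,b) has order lcm(ord(a), ord(b)); count pairs with lcm equal to 28.
Enumerating gives 12 such elements.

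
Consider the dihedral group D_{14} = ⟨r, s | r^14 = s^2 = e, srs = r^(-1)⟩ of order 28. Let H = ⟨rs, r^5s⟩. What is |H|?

14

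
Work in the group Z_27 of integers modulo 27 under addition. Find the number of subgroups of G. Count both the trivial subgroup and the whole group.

4

A cyclic group of order 27 has exactly one subgroup for each divisor of 27.
Divisors of 27: 1, 3, 9, 27.
So Z_27 has 4 subgroups.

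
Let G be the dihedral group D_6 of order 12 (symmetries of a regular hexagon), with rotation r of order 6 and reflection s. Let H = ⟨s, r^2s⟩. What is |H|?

|⟨s⟩| = 2 and |⟨r^2s⟩| = 2, so |H| is a multiple of lcm(2, 2) = 2 and divides |G| = 12.
Closing under the operation: H = {e, r^2, r^4, s, r^2s, r^4s}, so |H| = 6.

6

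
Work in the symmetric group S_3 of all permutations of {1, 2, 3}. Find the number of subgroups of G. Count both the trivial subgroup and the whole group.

6

|G| = 6, so by Lagrange every subgroup order divides 6. Divisors: 1, 2, 3, 6.
Subgroups by order — order 1: 1; order 2: 3; order 3: 1; order 6: 1.
Total: 1 + 3 + 1 + 1 = 6.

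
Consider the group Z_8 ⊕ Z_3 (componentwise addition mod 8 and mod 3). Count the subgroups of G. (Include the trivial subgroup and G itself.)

8

|G| = 24, so by Lagrange every subgroup order divides 24. Divisors: 1, 2, 3, 4, 6, 8, 12, 24.
Subgroups by order — order 1: 1; order 2: 1; order 3: 1; order 4: 1; order 6: 1; order 8: 1; order 12: 1; order 24: 1.
Total: 1 + 1 + 1 + 1 + 1 + 1 + 1 + 1 = 8.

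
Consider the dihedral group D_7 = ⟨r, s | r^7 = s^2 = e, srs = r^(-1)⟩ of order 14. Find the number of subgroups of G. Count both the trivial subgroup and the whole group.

|G| = 14, so by Lagrange every subgroup order divides 14. Divisors: 1, 2, 7, 14.
Subgroups by order — order 1: 1; order 2: 7; order 7: 1; order 14: 1.
Total: 1 + 7 + 1 + 1 = 10.

10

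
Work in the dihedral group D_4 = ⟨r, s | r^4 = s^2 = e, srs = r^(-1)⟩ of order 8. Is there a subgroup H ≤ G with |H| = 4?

4 | 8. A subgroup of order 4 is {e, r, r^2, r^3}.

Yes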